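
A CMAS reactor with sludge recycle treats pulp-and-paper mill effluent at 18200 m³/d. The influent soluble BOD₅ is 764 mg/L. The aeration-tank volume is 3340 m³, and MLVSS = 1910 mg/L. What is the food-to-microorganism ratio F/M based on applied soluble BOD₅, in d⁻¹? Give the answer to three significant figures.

F/M ≈ 2.18 d⁻¹

Food-to-microorganism ratio F/M = Q S₀ / (V X) = 18200 × 764 / (3340 × 1910) = 2.180 d⁻¹.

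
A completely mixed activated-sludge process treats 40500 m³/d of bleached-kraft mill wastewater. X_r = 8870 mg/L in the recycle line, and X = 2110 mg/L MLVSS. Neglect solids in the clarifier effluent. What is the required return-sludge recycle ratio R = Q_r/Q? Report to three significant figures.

R ≈ 0.312

Mass balance around the secondary clarifier (neglecting effluent solids): R = X / (X_r − X) = 2110 / (8870 − 2110) = 0.3121.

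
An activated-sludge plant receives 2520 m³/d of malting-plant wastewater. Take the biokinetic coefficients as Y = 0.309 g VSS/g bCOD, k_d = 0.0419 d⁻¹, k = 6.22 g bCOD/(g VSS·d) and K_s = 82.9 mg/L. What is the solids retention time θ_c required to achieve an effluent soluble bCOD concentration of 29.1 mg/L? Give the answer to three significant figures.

At the target effluent, Y k S/(K_s+S) = 0.309×6.22×29.1/112.0 = 0.4994 d⁻¹.
1/θ_c = 0.4994 − 0.0419 = 0.4575 d⁻¹, so θ_c = 2.186 d.

θ_c ≈ 2.19 d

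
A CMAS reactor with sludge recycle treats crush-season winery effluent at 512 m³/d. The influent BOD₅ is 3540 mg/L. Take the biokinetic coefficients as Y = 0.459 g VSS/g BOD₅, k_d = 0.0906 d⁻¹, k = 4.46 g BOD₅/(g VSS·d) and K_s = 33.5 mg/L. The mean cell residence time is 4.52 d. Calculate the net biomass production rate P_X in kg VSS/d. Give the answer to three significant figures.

P_X ≈ 589 kg VSS/d

Effluent substrate depends only on kinetics and SRT: S = K_s(1 + k_d θ_c) / [θ_c(Yk − k_d) − 1] = 33.5 × (1 + 0.0906 × 4.52) / [4.52 × (0.459 × 4.46 − 0.0906) − 1] = 47.22 / 7.844 = 6.020 mg/L.
Correct the yield for decay: Y_obs = Y/(1 + k_d θ_c) = 0.459 / (1 + 0.0906 × 4.52) = 0.459 / 1.410 = 0.3256.
ΔS = 3540 − 6.02 = 3534 mg/L, so the substrate removal rate is 512 × 3534/1000 = 1809 kg BOD₅/d.
Net biomass production P_X = Y_obs × Q·(S₀ − S) = 0.3256 × 1809 = 589.2 kg VSS/d.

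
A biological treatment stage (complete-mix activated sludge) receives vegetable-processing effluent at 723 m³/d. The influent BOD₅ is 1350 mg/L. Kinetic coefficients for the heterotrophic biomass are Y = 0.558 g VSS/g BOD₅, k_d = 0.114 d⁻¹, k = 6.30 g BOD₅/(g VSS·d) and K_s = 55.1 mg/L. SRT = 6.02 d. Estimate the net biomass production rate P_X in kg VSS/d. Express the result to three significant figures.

P_X ≈ 322 kg VSS/d

Effluent substrate depends only on kinetics and SRT: S = K_s(1 + k_d θ_c) / [θ_c(Yk − k_d) − 1] = 55.1 × (1 + 0.114 × 6.02) / [6.02 × (0.558 × 6.30 − 0.114) − 1] = 92.91 / 19.48 = 4.771 mg/L.
The observed yield is Y_obs = Y/(1 + k_d·θ_c) = 0.558 / (1 + 0.114 × 6.02) = 0.558 / 1.686 = 0.3309 g VSS per g BOD₅ removed.
Mass of BOD₅ removed per day: Q(S₀ − S) = 723 × 1345 g/m³ = 972.6 kg/d.
Biomass produced: P_X = Y_obs·Q·ΔS = 0.3309 × 972.6 ≈ 321.8 kg VSS/d.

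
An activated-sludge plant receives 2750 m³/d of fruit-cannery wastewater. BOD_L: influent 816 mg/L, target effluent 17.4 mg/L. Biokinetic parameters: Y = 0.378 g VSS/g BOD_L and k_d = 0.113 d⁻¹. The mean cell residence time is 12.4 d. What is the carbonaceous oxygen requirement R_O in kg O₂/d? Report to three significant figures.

R_O ≈ 1710 kg O₂/d

Observed yield with endogenous decay: Y_obs = Y / (1 + k_d·θ_c) = 0.378 / (1 + 0.113 × 12.4) = 0.378 / 2.401 = 0.1574 g VSS/g BOD_L.
Q·(S₀ − S) = 2750 × (816 − 17.4) × 10⁻³ = 2196 kg/d removed.
Biomass synthesised: P_X = Y_obs × 2196 = 345.7 kg VSS/d.
R_O = Q·(S₀ − S) − 1.42·P_X = 2196 − 1.42 × 345.7 = 1705 kg O₂/d.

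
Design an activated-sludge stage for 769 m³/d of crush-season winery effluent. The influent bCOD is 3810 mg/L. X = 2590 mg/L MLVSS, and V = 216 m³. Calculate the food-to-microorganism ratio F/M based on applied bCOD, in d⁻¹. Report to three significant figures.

F/M = applied load / biomass = Q·S₀/(V·X) = 769 × 3810 / (216.0 × 2590) = 5.237 d⁻¹.

F/M ≈ 5.24 d⁻¹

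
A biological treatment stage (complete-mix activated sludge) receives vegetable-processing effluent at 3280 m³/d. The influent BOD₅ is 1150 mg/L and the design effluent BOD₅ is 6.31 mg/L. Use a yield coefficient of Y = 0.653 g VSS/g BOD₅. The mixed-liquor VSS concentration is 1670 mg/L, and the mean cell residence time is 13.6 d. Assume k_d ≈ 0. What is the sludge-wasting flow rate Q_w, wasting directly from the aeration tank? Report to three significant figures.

Biomass mass balance (decay neglected): V·X = Y·Q·(S₀ − S)·θ_c, so V = 0.653 × 3280 × (1150 − 6.31) × 13.6 / 1670 = 19949 m³.
For wasting at MLVSS concentration, Q_w = V/θ_c = 19949/13.6 = 1467 m³/d.

Q_w ≈ 1470 m³/d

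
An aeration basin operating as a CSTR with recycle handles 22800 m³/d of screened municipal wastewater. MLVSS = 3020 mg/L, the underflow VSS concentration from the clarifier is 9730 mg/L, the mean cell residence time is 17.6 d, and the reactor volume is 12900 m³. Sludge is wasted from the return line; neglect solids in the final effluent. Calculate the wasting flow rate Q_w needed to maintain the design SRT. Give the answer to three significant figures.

Q_w ≈ 227 m³/d

θ_c = V·X/(Q_w·X_r) when wasting from the recycle, so Q_w = V·X/(θ_c·X_r) = 12900 × 3020 / (17.6 × 9730) = 227.5 m³/d.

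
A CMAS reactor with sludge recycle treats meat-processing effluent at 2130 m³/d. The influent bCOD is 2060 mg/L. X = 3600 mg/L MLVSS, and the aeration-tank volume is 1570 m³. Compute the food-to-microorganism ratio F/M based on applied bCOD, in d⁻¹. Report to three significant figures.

F/M ≈ 0.776 d⁻¹

F/M = applied load / biomass = Q·S₀/(V·X) = 2130 × 2060 / (1570 × 3600) = 0.7763 d⁻¹.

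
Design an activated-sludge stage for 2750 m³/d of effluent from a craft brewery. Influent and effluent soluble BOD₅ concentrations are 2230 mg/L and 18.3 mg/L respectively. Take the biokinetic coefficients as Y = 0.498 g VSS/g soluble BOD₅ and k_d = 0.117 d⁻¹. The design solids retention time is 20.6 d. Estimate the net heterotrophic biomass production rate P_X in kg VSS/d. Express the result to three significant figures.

Y_obs = Y / (1 + k_d θ_c) = 0.498 / (1 + 0.117 × 20.6) = 0.498 / 3.410 = 0.1460.
Q·(S₀ − S) = 2750 × (2230 − 18.3) × 10⁻³ = 6082 kg/d removed.
P_X = Y_obs · Q(S₀ − S) = 0.1460 × 6082 = 888.2 kg VSS/d.

P_X ≈ 888 kg VSS/d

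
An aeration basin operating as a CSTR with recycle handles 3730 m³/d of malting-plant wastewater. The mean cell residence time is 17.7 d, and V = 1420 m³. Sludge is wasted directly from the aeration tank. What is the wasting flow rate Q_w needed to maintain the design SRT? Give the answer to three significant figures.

Wasting from the aeration tank: Q_w = V / θ_c = 1420 / 17.7 = 80.23 m³/d.

Q_w ≈ 80.2 m³/d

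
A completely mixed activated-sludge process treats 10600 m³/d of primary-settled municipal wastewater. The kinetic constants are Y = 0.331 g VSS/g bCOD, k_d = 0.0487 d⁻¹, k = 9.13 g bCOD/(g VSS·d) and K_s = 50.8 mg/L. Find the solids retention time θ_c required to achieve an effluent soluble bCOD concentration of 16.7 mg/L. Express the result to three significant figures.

θ_c ≈ 1.43 d

From 1/θ_c = Y·k·S/(K_s + S) − k_d: Y·k·S/(K_s+S) = 0.331 × 9.13 × 16.7 / (50.8 + 16.7) = 0.7477 d⁻¹.
1/θ_c = 0.7477 − 0.0487 = 0.6990 d⁻¹, so θ_c = 1.431 d.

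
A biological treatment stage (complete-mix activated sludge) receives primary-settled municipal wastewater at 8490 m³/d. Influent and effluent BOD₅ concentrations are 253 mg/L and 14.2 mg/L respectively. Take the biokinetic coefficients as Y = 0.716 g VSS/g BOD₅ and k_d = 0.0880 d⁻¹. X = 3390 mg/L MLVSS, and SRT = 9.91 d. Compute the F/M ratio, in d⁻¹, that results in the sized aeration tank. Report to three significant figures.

From the SRT design equation V = Y Q (S₀−S) θ_c / [X (1 + k_d θ_c)] = 0.716 × 8490 × (253 − 14.2) × 9.91 / [3390 × (1 + 0.0880 × 9.91)] = 1.44×10^7 / 6346 = 2267 m³.
Food-to-microorganism ratio F/M = Q S₀ / (V X) = 8490 × 253 / (2267 × 3390) = 0.2795 d⁻¹.

F/M ≈ 0.280 d⁻¹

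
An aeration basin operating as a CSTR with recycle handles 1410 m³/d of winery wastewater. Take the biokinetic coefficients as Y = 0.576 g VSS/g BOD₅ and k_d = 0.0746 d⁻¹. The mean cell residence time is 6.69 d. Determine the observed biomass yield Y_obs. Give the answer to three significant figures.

Y_obs ≈ 0.384 g VSS/g BOD₅

Correct the yield for decay: Y_obs = Y/(1 + k_d θ_c) = 0.576 / (1 + 0.0746 × 6.69) = 0.576 / 1.499 = 0.3842.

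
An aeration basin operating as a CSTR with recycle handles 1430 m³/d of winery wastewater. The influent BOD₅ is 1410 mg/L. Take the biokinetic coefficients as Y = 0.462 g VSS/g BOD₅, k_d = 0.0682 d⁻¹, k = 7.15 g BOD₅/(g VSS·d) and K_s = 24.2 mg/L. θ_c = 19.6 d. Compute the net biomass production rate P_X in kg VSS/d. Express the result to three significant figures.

P_X ≈ 398 kg VSS/d

Effluent substrate depends only on kinetics and SRT: S = K_s(1 + k_d θ_c) / [θ_c(Yk − k_d) − 1] = 24.2 × (1 + 0.0682 × 19.6) / [19.6 × (0.462 × 7.15 − 0.0682) − 1] = 56.55 / 62.41 = 0.9061 mg/L.
Correct the yield for decay: Y_obs = Y/(1 + k_d θ_c) = 0.462 / (1 + 0.0682 × 19.6) = 0.462 / 2.337 = 0.1977.
Q·(S₀ − S) = 1430 × (1410 − 0.906) × 10⁻³ = 2015 kg/d removed.
P_X = Y_obs · Q(S₀ − S) = 0.1977 × 2015 = 398.4 kg VSS/d.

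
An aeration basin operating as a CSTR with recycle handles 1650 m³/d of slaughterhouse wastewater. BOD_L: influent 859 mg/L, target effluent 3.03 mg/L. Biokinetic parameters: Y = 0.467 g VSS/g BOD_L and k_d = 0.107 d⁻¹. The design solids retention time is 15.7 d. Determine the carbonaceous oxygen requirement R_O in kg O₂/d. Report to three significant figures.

The observed yield is Y_obs = Y/(1 + k_d·θ_c) = 0.467 / (1 + 0.107 × 15.7) = 0.467 / 2.680 = 0.1743 g VSS per g BOD_L removed.
ΔS = 859 − 3.03 = 856.0 mg/L, so the substrate removal rate is 1650 × 856.0/1000 = 1412 kg BOD_L/d.
P_X = Y_obs·Q·(S₀ − S) = 0.1743 × 1412 = 246.1 kg VSS/d.
R_O = Q·(S₀ − S) − 1.42·P_X = 1412 − 1.42 × 246.1 = 1063 kg O₂/d.

R_O ≈ 1060 kg O₂/d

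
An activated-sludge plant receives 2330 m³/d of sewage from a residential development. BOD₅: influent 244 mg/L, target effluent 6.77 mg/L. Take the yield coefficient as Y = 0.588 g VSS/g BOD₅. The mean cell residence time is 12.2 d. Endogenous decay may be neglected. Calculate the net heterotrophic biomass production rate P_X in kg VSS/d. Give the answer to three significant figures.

No decay correction is needed, so Y_obs = Y = 0.588.
Substrate removed = Q·(S₀ − S) = 2330 m³/d × (244 − 6.77) g/m³ = 5.53×10^5 g/d = 552.7 kg/d.
So the net sludge growth is P_X = 0.5880 × 552.7 = 325.0 kg VSS/d.

P_X ≈ 325 kg VSS/d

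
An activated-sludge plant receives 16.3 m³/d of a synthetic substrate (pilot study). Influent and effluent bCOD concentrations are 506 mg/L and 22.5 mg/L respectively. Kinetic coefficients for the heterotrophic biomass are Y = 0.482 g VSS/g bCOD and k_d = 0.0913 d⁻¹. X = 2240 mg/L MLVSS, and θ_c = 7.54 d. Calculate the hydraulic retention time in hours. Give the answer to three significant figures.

From the SRT design equation V = Y Q (S₀−S) θ_c / [X (1 + k_d θ_c)] = 0.482 × 16.3 × (506 − 22.5) × 7.54 / [2240 × (1 + 0.0913 × 7.54)] = 2.86×10^4 / 3782 = 7.573 m³.
HRT = V/Q = 7.573 m³ / 16.3 m³·d⁻¹ = 0.4646 d × 24 = 11.15 h.

τ ≈ 11.2 h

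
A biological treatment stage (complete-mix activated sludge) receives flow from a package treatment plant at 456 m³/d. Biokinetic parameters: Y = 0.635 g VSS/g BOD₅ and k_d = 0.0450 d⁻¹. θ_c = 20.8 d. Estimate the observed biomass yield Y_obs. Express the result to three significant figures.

Observed yield with endogenous decay: Y_obs = Y / (1 + k_d·θ_c) = 0.635 / (1 + 0.0450 × 20.8) = 0.635 / 1.936 = 0.3280 g VSS/g BOD₅.

Y_obs ≈ 0.328 g VSS/g BOD₅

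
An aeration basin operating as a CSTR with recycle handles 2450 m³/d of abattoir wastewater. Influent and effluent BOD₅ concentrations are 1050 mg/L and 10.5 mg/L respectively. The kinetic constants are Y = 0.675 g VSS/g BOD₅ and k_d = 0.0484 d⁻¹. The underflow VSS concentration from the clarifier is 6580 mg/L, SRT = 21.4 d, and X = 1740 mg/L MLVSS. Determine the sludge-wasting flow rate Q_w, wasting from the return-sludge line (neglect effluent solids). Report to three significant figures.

Q_w ≈ 128 m³/d

From the SRT design equation V = Y Q (S₀−S) θ_c / [X (1 + k_d θ_c)] = 0.675 × 2450 × (1050 − 10.5) × 21.4 / [1740 × (1 + 0.0484 × 21.4)] = 3.68×10^7 / 3542 = 10386 m³.
Wasting from the return line (neglecting effluent solids): Q_w = V·X / (θ_c·X_r) = 10386 × 1740 / (21.4 × 6580) = 128.3 m³/d.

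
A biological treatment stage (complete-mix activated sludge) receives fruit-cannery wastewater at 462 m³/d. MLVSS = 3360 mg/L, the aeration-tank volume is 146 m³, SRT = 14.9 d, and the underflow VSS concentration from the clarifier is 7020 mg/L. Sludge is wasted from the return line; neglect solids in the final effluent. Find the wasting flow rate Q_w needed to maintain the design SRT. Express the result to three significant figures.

Wasting from the return line (neglecting effluent solids): Q_w = V·X / (θ_c·X_r) = 146.0 × 3360 / (14.9 × 7020) = 4.690 m³/d.

Q_w ≈ 4.69 m³/d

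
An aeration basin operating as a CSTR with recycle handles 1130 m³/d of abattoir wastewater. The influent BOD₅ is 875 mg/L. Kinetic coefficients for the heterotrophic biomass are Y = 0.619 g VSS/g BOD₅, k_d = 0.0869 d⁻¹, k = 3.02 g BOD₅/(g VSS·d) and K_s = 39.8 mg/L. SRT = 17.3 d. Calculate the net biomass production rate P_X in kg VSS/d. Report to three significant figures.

P_X ≈ 244 kg VSS/d

For a completely mixed reactor with recycle the Lawrence–McCarty relation gives S = K_s·(1 + k_d·θ_c) / [θ_c·(Y·k − k_d) − 1] = 39.8 × (1 + 0.0869 × 17.3) / [17.3 × (0.619 × 3.02 − 0.0869) − 1] = 99.63 / 29.84 = 3.339 mg/L.
The observed yield is Y_obs = Y/(1 + k_d·θ_c) = 0.619 / (1 + 0.0869 × 17.3) = 0.619 / 2.503 = 0.2473 g VSS per g BOD₅ removed.
Q·(S₀ − S) = 1130 × (875 − 3.34) × 10⁻³ = 985.0 kg/d removed.
Biomass produced: P_X = Y_obs·Q·ΔS = 0.2473 × 985.0 ≈ 243.6 kg VSS/d.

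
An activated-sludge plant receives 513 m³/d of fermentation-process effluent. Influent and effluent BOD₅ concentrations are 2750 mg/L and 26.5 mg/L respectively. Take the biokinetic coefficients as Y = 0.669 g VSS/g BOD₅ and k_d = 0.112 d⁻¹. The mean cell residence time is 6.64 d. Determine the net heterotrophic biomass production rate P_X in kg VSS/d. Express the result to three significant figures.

Correct the yield for decay: Y_obs = Y/(1 + k_d θ_c) = 0.669 / (1 + 0.112 × 6.64) = 0.669 / 1.744 = 0.3837.
Mass of BOD₅ removed per day: Q(S₀ − S) = 513 × 2724 g/m³ = 1397 kg/d.
Net biomass production P_X = Y_obs × Q·(S₀ − S) = 0.3837 × 1397 = 536.0 kg VSS/d.

P_X ≈ 536 kg VSS/d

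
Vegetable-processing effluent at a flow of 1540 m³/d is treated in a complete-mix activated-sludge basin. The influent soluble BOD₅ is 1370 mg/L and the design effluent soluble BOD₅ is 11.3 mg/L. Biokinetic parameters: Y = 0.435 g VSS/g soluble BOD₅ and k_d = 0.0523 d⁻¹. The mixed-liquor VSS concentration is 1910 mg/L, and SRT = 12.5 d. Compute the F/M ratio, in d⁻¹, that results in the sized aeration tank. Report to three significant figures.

From the SRT design equation V = Y Q (S₀−S) θ_c / [X (1 + k_d θ_c)] = 0.435 × 1540 × (1370 − 11.3) × 12.5 / [1910 × (1 + 0.0523 × 12.5)] = 1.14×10^7 / 3159 = 3602 m³.
F/M = applied load / biomass = Q·S₀/(V·X) = 1540 × 1370 / (3602 × 1910) = 0.3067 d⁻¹.

F/M ≈ 0.307 d⁻¹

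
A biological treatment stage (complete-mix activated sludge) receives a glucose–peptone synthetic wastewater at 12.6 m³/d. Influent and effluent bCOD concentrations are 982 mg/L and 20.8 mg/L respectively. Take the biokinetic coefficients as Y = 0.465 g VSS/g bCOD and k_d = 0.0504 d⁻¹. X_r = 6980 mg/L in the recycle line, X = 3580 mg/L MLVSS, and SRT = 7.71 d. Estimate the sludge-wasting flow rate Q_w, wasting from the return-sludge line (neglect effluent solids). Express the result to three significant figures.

Q_w ≈ 0.581 m³/d

From the SRT design equation V = Y Q (S₀−S) θ_c / [X (1 + k_d θ_c)] = 0.465 × 12.6 × (982 − 20.8) × 7.71 / [3580 × (1 + 0.0504 × 7.71)] = 4.34×10^4 / 4971 = 8.734 m³.
θ_c = V·X/(Q_w·X_r) when wasting from the recycle, so Q_w = V·X/(θ_c·X_r) = 8.734 × 3580 / (7.71 × 6980) = 0.5810 m³/d.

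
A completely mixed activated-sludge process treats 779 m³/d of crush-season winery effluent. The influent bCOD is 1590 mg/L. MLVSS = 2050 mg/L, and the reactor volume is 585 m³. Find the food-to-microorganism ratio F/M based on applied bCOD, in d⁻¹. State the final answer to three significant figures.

F/M ≈ 1.03 d⁻¹

F/M = Q·S₀ / (V·X) = 779 × 1590 / (585.0 × 2050) = 1.033 g bCOD·(g VSS·d)⁻¹.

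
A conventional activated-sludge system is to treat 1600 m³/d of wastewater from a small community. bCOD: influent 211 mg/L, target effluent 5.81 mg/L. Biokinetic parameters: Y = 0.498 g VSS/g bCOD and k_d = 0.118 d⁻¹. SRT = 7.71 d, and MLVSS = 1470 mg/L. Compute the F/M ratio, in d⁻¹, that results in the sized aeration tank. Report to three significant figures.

F/M ≈ 0.511 d⁻¹

Steady-state biomass mass balance: V·X·(1 + k_d·θ_c) = Y·Q·(S₀ − S)·θ_c, so V = 0.498 × 1600 × (211 − 5.81) × 7.71 / [1470 × (1 + 0.118 × 7.71)] = 1.26×10^6 / 2807 = 449.0 m³.
Food-to-microorganism ratio F/M = Q S₀ / (V X) = 1600 × 211 / (449.0 × 1470) = 0.5115 d⁻¹.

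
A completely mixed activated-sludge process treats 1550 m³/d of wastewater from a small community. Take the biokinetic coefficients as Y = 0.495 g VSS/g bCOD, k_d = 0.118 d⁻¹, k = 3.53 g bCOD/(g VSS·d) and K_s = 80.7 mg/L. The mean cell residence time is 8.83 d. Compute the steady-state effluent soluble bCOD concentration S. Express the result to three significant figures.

S ≈ 12.3 mg/L

For a completely mixed reactor with recycle the Lawrence–McCarty relation gives S = K_s·(1 + k_d·θ_c) / [θ_c·(Y·k − k_d) − 1] = 80.7 × (1 + 0.118 × 8.83) / [8.83 × (0.495 × 3.53 − 0.118) − 1] = 164.8 / 13.39 = 12.31 mg/L.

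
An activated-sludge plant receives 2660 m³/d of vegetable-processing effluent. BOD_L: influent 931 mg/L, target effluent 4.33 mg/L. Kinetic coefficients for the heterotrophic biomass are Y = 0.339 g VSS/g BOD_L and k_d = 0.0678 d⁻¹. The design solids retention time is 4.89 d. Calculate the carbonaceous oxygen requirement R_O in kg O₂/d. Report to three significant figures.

R_O ≈ 1570 kg O₂/d

Y_obs = Y / (1 + k_d θ_c) = 0.339 / (1 + 0.0678 × 4.89) = 0.339 / 1.332 = 0.2546.
Mass of BOD_L removed per day: Q(S₀ − S) = 2660 × 926.7 g/m³ = 2465 kg/d.
P_X = Y_obs·Q·(S₀ − S) = 0.2546 × 2465 = 627.6 kg VSS/d.
R_O = Q·(S₀ − S) − 1.42·P_X = 2465 − 1.42 × 627.6 = 1574 kg O₂/d.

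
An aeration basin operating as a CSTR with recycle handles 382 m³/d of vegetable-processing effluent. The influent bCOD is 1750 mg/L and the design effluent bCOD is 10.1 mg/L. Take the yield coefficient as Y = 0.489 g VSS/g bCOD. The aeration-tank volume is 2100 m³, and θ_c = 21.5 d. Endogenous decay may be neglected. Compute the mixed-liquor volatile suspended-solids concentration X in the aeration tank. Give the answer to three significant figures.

From V·X = Y·Q·(S₀ − S)·θ_c (decay neglected): X = 0.489 × 382 × (1750 − 10.1) × 21.5 / 2100 = 3327 mg/L.

X ≈ 3330 mg/L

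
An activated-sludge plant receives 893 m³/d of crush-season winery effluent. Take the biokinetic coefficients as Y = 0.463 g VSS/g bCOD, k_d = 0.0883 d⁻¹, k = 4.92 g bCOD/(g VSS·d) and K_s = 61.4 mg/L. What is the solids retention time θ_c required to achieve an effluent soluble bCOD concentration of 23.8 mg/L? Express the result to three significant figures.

θ_c ≈ 1.82 d

At the target effluent, Y k S/(K_s+S) = 0.463×4.92×23.8/85.20 = 0.6363 d⁻¹.
Then 1/θ_c = μ − k_d = 0.6363 − 0.0883 = 0.5480 d⁻¹, giving θ_c = 1.825 d.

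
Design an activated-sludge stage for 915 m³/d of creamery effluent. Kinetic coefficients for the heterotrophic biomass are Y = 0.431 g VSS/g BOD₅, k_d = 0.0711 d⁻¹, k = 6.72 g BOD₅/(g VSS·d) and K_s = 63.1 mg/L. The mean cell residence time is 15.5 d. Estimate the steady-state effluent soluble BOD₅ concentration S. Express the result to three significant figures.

For a completely mixed reactor with recycle the Lawrence–McCarty relation gives S = K_s·(1 + k_d·θ_c) / [θ_c·(Y·k − k_d) − 1] = 63.1 × (1 + 0.0711 × 15.5) / [15.5 × (0.431 × 6.72 − 0.0711) − 1] = 132.6 / 42.79 = 3.100 mg/L.

S ≈ 3.10 mg/L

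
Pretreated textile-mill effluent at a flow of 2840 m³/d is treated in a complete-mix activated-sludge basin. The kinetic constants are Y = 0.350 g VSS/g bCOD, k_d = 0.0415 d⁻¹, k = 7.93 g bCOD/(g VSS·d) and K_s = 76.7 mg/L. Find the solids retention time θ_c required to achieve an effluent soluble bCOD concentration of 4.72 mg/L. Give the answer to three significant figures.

Specific growth rate at S = 4.72 mg/L: μ = YkS/(K_s+S) = 0.350·7.93·4.72/(76.7+4.72) = 0.1609 d⁻¹.
θ_c = 1/(μ − k_d) = 1/(0.1609 − 0.0415) = 1/0.1194 = 8.375 d.

θ_c ≈ 8.38 d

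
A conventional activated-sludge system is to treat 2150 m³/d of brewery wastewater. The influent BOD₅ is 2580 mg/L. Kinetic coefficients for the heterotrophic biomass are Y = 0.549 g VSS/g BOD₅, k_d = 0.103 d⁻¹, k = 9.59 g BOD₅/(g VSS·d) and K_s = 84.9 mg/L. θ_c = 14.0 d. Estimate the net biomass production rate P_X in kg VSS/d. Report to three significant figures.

P_X ≈ 1250 kg VSS/d

Effluent substrate depends only on kinetics and SRT: S = K_s(1 + k_d θ_c) / [θ_c(Yk − k_d) − 1] = 84.9 × (1 + 0.103 × 14.0) / [14.0 × (0.549 × 9.59 − 0.103) − 1] = 207.3 / 71.27 = 2.909 mg/L.
Observed yield with endogenous decay: Y_obs = Y / (1 + k_d·θ_c) = 0.549 / (1 + 0.103 × 14.0) = 0.549 / 2.442 = 0.2248 g VSS/g BOD₅.
Substrate removed = Q·(S₀ − S) = 2150 m³/d × (2580 − 2.91) g/m³ = 5.54×10^6 g/d = 5541 kg/d.
Net biomass production P_X = Y_obs × Q·(S₀ − S) = 0.2248 × 5541 = 1246 kg VSS/d.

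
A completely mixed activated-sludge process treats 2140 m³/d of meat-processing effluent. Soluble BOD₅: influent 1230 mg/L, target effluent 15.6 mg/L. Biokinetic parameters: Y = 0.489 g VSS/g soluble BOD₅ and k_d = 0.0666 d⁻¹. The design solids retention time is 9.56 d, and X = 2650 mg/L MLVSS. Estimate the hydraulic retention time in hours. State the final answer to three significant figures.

τ ≈ 31.4 h

Rearranging the biomass balance for a CMAS with decay, V = Y·Q·ΔS·θ_c / [X·(1+k_d θ_c)] = 0.489 × 2140 × (1230 − 15.6) × 9.56 / [2650 × (1 + 0.0666 × 9.56)] = 1.21×10^7 / 4337 = 2801 m³.
τ = V/Q = 2801/2140 = 1.309 d, or 31.41 h.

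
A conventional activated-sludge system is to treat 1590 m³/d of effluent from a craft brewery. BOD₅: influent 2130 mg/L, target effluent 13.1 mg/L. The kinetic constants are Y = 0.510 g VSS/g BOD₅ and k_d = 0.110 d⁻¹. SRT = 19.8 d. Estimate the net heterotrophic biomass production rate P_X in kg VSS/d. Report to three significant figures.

Y_obs = Y / (1 + k_d θ_c) = 0.510 / (1 + 0.110 × 19.8) = 0.510 / 3.178 = 0.1605.
Substrate removed = Q·(S₀ − S) = 1590 m³/d × (2130 − 13.1) g/m³ = 3.37×10^6 g/d = 3366 kg/d.
Biomass produced: P_X = Y_obs·Q·ΔS = 0.1605 × 3366 ≈ 540.1 kg VSS/d.

P_X ≈ 540 kg VSS/d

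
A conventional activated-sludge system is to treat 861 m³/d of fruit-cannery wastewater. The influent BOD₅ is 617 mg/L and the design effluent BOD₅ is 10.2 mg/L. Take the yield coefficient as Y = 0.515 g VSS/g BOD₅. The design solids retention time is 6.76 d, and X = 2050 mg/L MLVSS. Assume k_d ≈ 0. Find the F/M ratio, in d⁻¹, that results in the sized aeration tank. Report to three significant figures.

F/M ≈ 0.292 d⁻¹

With k_d = 0 the design equation reduces to V = Y Q (S₀−S) θ_c / X = 0.515 × 861 × (617 − 10.2) × 6.76 / 2050 = 887.3 m³.
F/M = Q·S₀ / (V·X) = 861 × 617 / (887.3 × 2050) = 0.2921 g BOD₅·(g VSS·d)⁻¹.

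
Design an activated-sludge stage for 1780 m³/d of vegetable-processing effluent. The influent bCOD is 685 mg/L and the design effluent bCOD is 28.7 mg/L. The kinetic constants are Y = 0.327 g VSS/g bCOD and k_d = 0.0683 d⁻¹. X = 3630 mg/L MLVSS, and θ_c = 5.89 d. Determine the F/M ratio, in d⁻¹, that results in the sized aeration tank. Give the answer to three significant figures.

F/M ≈ 0.760 d⁻¹

Rearranging the biomass balance for a CMAS with decay, V = Y·Q·ΔS·θ_c / [X·(1+k_d θ_c)] = 0.327 × 1780 × (685 − 28.7) × 5.89 / [3630 × (1 + 0.0683 × 5.89)] = 2.25×10^6 / 5090 = 442.0 m³.
Food-to-microorganism ratio F/M = Q S₀ / (V X) = 1780 × 685 / (442.0 × 3630) = 0.7599 d⁻¹.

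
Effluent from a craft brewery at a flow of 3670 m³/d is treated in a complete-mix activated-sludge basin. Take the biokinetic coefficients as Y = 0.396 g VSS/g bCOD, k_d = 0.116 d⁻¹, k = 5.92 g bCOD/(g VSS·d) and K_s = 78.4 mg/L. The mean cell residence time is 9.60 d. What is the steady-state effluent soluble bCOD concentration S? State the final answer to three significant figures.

S ≈ 8.13 mg/L

For a completely mixed reactor with recycle the Lawrence–McCarty relation gives S = K_s·(1 + k_d·θ_c) / [θ_c·(Y·k − k_d) − 1] = 78.4 × (1 + 0.116 × 9.60) / [9.60 × (0.396 × 5.92 − 0.116) − 1] = 165.7 / 20.39 = 8.126 mg/L.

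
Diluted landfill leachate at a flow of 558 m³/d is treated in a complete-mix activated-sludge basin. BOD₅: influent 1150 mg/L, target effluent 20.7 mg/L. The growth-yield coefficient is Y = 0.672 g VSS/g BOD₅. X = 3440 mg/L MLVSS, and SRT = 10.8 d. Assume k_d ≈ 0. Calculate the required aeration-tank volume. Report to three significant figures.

V ≈ 1330 m³

V·X = Y·Q·ΔS·θ_c gives V = 0.672 × 558 × (1150 − 20.7) × 10.8 / 3440 = 1329 m³.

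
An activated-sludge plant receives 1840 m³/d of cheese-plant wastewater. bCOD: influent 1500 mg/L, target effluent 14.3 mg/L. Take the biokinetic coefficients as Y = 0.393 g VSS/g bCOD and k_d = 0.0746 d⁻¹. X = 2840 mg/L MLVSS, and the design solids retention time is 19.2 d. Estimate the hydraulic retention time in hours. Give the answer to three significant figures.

From the SRT design equation V = Y Q (S₀−S) θ_c / [X (1 + k_d θ_c)] = 0.393 × 1840 × (1500 − 14.3) × 19.2 / [2840 × (1 + 0.0746 × 19.2)] = 2.06×10^7 / 6908 = 2986 m³.
τ = V/Q = 2986/1840 = 1.623 d, or 38.95 h.

τ ≈ 38.9 h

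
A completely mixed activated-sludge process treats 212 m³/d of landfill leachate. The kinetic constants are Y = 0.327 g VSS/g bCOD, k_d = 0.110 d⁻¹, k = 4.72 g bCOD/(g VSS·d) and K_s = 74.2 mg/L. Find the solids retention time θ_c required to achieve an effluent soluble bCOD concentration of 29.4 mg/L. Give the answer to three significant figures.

Specific growth rate at S = 29.4 mg/L: μ = YkS/(K_s+S) = 0.327·4.72·29.4/(74.2+29.4) = 0.4380 d⁻¹.
Then 1/θ_c = μ − k_d = 0.4380 − 0.110 = 0.3280 d⁻¹, giving θ_c = 3.049 d.

θ_c ≈ 3.05 d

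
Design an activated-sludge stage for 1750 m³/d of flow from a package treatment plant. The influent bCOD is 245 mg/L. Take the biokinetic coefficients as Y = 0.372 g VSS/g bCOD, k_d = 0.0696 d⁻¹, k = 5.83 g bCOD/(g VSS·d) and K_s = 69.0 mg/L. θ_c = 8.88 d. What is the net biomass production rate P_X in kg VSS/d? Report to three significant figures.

Effluent substrate depends only on kinetics and SRT: S = K_s(1 + k_d θ_c) / [θ_c(Yk − k_d) − 1] = 69.0 × (1 + 0.0696 × 8.88) / [8.88 × (0.372 × 5.83 − 0.0696) − 1] = 111.6 / 17.64 = 6.329 mg/L.
Observed yield with endogenous decay: Y_obs = Y / (1 + k_d·θ_c) = 0.372 / (1 + 0.0696 × 8.88) = 0.372 / 1.618 = 0.2299 g VSS/g bCOD.
Mass of bCOD removed per day: Q(S₀ − S) = 1750 × 238.7 g/m³ = 417.7 kg/d.
Biomass produced: P_X = Y_obs·Q·ΔS = 0.2299 × 417.7 ≈ 96.03 kg VSS/d.

P_X ≈ 96.0 kg VSS/d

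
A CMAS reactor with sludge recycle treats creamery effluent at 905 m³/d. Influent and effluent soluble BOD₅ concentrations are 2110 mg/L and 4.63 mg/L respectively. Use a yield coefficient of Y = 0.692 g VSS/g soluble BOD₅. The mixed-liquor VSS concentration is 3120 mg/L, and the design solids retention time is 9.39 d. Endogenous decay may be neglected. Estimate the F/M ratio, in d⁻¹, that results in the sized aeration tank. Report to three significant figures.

With k_d = 0 the design equation reduces to V = Y Q (S₀−S) θ_c / X = 0.692 × 905 × (2110 − 4.63) × 9.39 / 3120 = 3968 m³.
F/M = applied load / biomass = Q·S₀/(V·X) = 905 × 2110 / (3968 × 3120) = 0.1542 d⁻¹.

F/M ≈ 0.154 d⁻¹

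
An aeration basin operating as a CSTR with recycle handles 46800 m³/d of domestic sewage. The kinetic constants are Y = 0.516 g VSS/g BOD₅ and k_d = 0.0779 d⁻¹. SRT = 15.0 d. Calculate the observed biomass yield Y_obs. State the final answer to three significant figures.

Y_obs ≈ 0.238 g VSS/g BOD₅

Correct the yield for decay: Y_obs = Y/(1 + k_d θ_c) = 0.516 / (1 + 0.0779 × 15.0) = 0.516 / 2.168 = 0.2380.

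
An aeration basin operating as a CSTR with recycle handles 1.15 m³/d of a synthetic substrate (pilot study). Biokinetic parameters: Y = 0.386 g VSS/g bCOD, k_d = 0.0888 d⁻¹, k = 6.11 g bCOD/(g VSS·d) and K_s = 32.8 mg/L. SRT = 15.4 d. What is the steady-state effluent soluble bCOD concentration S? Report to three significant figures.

For a completely mixed reactor with recycle the Lawrence–McCarty relation gives S = K_s·(1 + k_d·θ_c) / [θ_c·(Y·k − k_d) − 1] = 32.8 × (1 + 0.0888 × 15.4) / [15.4 × (0.386 × 6.11 − 0.0888) − 1] = 77.65 / 33.95 = 2.287 mg/L.

S ≈ 2.29 mg/L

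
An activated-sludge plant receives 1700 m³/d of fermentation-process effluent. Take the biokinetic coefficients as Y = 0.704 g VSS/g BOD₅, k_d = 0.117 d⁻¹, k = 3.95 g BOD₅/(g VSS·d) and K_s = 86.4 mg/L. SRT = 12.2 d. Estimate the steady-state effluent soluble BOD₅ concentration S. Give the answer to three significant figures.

S ≈ 6.66 mg/L

For a completely mixed reactor with recycle the Lawrence–McCarty relation gives S = K_s·(1 + k_d·θ_c) / [θ_c·(Y·k − k_d) − 1] = 86.4 × (1 + 0.117 × 12.2) / [12.2 × (0.704 × 3.95 − 0.117) − 1] = 209.7 / 31.50 = 6.658 mg/L.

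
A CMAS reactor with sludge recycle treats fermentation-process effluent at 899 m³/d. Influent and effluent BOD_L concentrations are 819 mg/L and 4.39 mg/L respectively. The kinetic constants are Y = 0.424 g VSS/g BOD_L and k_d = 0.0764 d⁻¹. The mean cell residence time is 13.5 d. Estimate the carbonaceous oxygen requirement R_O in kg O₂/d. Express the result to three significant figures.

Y_obs = Y / (1 + k_d θ_c) = 0.424 / (1 + 0.0764 × 13.5) = 0.424 / 2.031 = 0.2087.
Mass of BOD_L removed per day: Q(S₀ − S) = 899 × 814.6 g/m³ = 732.3 kg/d.
P_X = Y_obs·Q·(S₀ − S) = 0.2087 × 732.3 = 152.9 kg VSS/d.
R_O = Q·(S₀ − S) − 1.42·P_X = 732.3 − 1.42 × 152.9 = 515.3 kg O₂/d.

R_O ≈ 515 kg O₂/d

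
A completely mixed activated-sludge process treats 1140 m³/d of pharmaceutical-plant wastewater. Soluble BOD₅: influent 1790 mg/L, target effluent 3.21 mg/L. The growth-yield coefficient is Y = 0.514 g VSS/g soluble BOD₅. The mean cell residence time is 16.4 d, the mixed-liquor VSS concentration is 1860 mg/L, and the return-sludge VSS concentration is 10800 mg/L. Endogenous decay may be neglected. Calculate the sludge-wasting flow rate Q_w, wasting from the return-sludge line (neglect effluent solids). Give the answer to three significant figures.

Biomass mass balance (decay neglected): V·X = Y·Q·(S₀ − S)·θ_c, so V = 0.514 × 1140 × (1790 − 3.21) × 16.4 / 1860 = 9232 m³.
Wasting from the return line (neglecting effluent solids): Q_w = V·X / (θ_c·X_r) = 9232 × 1860 / (16.4 × 10800) = 96.94 m³/d.

Q_w ≈ 96.9 m³/d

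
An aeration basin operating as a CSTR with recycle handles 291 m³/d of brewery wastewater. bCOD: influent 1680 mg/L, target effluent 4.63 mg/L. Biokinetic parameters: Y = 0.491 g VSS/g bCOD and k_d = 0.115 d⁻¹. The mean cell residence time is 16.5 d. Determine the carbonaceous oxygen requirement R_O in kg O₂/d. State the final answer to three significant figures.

R_O ≈ 370 kg O₂/d

Correct the yield for decay: Y_obs = Y/(1 + k_d θ_c) = 0.491 / (1 + 0.115 × 16.5) = 0.491 / 2.897 = 0.1695.
Q·(S₀ − S) = 291 × (1680 − 4.63) × 10⁻³ = 487.5 kg/d removed.
Net sludge production P_X = 0.1695 × 487.5 = 82.62 kg VSS/d.
R_O = Q·(S₀ − S) − 1.42·P_X = 487.5 − 1.42 × 82.62 = 370.2 kg O₂/d.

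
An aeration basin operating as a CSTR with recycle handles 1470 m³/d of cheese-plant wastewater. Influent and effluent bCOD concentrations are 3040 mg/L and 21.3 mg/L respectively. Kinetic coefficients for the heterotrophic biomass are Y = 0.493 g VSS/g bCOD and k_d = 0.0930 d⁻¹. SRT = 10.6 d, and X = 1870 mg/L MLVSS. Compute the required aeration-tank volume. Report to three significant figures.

V ≈ 6240 m³

Rearranging the biomass balance for a CMAS with decay, V = Y·Q·ΔS·θ_c / [X·(1+k_d θ_c)] = 0.493 × 1470 × (3040 − 21.3) × 10.6 / [1870 × (1 + 0.0930 × 10.6)] = 2.32×10^7 / 3713 = 6245 m³.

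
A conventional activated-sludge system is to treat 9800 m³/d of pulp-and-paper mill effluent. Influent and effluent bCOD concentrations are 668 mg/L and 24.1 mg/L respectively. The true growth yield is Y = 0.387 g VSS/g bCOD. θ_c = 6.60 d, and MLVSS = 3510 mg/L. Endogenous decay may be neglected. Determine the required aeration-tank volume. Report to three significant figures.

V ≈ 4590 m³

With k_d = 0 the design equation reduces to V = Y Q (S₀−S) θ_c / X = 0.387 × 9800 × (668 − 24.1) × 6.60 / 3510 = 4592 m³.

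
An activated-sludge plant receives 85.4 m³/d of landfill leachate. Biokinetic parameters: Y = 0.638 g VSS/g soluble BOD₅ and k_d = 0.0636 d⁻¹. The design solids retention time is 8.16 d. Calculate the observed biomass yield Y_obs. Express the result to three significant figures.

Observed yield with endogenous decay: Y_obs = Y / (1 + k_d·θ_c) = 0.638 / (1 + 0.0636 × 8.16) = 0.638 / 1.519 = 0.4200 g VSS/g soluble BOD₅.

Y_obs ≈ 0.420 g VSS/g soluble BOD₅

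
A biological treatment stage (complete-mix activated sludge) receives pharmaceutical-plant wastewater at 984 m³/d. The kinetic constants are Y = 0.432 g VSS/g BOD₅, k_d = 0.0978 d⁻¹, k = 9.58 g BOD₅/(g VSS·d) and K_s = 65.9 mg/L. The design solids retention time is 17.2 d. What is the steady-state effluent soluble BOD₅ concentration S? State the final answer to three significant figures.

S ≈ 2.58 mg/L

Effluent substrate depends only on kinetics and SRT: S = K_s(1 + k_d θ_c) / [θ_c(Yk − k_d) − 1] = 65.9 × (1 + 0.0978 × 17.2) / [17.2 × (0.432 × 9.58 − 0.0978) − 1] = 176.8 / 68.50 = 2.580 mg/L.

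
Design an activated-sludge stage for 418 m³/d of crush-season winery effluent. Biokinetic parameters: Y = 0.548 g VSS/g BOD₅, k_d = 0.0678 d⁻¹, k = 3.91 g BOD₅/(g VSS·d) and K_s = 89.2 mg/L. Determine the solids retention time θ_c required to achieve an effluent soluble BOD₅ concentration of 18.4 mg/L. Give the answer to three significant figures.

θ_c ≈ 3.35 d

From 1/θ_c = Y·k·S/(K_s + S) − k_d: Y·k·S/(K_s+S) = 0.548 × 3.91 × 18.4 / (89.2 + 18.4) = 0.3664 d⁻¹.
θ_c = 1/(μ − k_d) = 1/(0.3664 − 0.0678) = 1/0.2986 = 3.349 d.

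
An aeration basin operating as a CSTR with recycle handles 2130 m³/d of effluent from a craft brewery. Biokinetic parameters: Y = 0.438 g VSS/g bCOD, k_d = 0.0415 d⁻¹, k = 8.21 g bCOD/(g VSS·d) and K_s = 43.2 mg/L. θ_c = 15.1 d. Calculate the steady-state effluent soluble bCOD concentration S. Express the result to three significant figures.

Effluent substrate depends only on kinetics and SRT: S = K_s(1 + k_d θ_c) / [θ_c(Yk − k_d) − 1] = 43.2 × (1 + 0.0415 × 15.1) / [15.1 × (0.438 × 8.21 − 0.0415) − 1] = 70.27 / 52.67 = 1.334 mg/L.

S ≈ 1.33 mg/L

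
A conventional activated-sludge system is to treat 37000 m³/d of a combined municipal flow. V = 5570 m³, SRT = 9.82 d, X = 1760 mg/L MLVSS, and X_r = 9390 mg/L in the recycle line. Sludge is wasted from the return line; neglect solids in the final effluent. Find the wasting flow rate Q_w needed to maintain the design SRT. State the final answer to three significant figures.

Wasting from the return line (neglecting effluent solids): Q_w = V·X / (θ_c·X_r) = 5570 × 1760 / (9.82 × 9390) = 106.3 m³/d.

Q_w ≈ 106 m³/d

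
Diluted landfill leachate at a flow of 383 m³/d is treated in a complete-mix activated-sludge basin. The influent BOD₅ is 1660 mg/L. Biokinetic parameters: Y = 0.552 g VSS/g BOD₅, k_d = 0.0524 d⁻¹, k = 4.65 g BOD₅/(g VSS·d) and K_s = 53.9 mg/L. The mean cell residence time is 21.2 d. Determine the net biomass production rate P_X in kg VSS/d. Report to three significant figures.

For a completely mixed reactor with recycle the Lawrence–McCarty relation gives S = K_s·(1 + k_d·θ_c) / [θ_c·(Y·k − k_d) − 1] = 53.9 × (1 + 0.0524 × 21.2) / [21.2 × (0.552 × 4.65 − 0.0524) − 1] = 113.8 / 52.31 = 2.175 mg/L.
The observed yield is Y_obs = Y/(1 + k_d·θ_c) = 0.552 / (1 + 0.0524 × 21.2) = 0.552 / 2.111 = 0.2615 g VSS per g BOD₅ removed.
Substrate removed = Q·(S₀ − S) = 383 m³/d × (1660 − 2.18) g/m³ = 6.35×10^5 g/d = 634.9 kg/d.
Biomass produced: P_X = Y_obs·Q·ΔS = 0.2615 × 634.9 ≈ 166.0 kg VSS/d.

P_X ≈ 166 kg VSS/d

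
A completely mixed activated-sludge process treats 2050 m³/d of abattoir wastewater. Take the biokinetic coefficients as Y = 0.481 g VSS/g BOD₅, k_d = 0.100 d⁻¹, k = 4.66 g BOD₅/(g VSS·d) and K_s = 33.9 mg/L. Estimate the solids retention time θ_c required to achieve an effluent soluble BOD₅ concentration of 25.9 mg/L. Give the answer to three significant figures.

From 1/θ_c = Y·k·S/(K_s + S) − k_d: Y·k·S/(K_s+S) = 0.481 × 4.66 × 25.9 / (33.9 + 25.9) = 0.9708 d⁻¹.
θ_c = 1/(μ − k_d) = 1/(0.9708 − 0.100) = 1/0.8708 = 1.148 d.

θ_c ≈ 1.15 d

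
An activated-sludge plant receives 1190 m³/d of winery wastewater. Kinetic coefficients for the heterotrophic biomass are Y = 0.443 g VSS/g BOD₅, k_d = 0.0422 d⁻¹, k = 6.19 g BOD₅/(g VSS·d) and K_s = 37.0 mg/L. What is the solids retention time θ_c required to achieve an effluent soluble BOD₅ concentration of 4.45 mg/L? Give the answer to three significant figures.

θ_c ≈ 3.97 d

Specific growth rate at S = 4.45 mg/L: μ = YkS/(K_s+S) = 0.443·6.19·4.45/(37.0+4.45) = 0.2944 d⁻¹.
Then 1/θ_c = μ − k_d = 0.2944 − 0.0422 = 0.2522 d⁻¹, giving θ_c = 3.965 d.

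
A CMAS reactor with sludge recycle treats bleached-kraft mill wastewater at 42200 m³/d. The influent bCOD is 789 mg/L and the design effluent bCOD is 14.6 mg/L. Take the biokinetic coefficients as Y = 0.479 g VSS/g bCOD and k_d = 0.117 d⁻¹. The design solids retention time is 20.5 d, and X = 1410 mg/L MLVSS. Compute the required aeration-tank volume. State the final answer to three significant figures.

V ≈ 67000 m³

Rearranging the biomass balance for a CMAS with decay, V = Y·Q·ΔS·θ_c / [X·(1+k_d θ_c)] = 0.479 × 42200 × (789 − 14.6) × 20.5 / [1410 × (1 + 0.117 × 20.5)] = 3.21×10^8 / 4792 = 66967 m³.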